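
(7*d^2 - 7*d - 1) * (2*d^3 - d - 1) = 14*d^5 - 14*d^4 - 9*d^3 + 8*d + 1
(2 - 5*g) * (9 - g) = 5*g^2 - 47*g + 18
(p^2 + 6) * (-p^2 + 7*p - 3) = -p^4 + 7*p^3 - 9*p^2 + 42*p - 18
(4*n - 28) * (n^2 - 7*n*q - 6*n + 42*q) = 4*n^3 - 28*n^2*q - 52*n^2 + 364*n*q + 168*n - 1176*q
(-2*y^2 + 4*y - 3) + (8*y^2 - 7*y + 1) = 6*y^2 - 3*y - 2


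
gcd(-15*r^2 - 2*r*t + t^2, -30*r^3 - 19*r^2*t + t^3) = 15*r^2 + 2*r*t - t^2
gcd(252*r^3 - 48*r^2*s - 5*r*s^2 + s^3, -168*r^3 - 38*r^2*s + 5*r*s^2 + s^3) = 42*r^2 - r*s - s^2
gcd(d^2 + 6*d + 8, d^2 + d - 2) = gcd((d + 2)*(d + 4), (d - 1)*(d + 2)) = d + 2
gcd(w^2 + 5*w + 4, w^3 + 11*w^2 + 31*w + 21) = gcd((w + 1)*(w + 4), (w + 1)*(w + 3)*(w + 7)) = w + 1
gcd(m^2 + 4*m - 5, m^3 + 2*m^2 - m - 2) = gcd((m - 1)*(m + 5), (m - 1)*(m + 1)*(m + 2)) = m - 1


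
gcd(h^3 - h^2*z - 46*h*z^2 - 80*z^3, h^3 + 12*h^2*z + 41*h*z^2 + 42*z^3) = h + 2*z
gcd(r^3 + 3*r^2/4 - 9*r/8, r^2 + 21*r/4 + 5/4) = 1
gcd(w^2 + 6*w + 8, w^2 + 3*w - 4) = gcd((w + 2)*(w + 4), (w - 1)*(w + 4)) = w + 4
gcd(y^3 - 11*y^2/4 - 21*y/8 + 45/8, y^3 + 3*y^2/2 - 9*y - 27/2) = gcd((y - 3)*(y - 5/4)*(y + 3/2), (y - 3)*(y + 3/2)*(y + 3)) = y^2 - 3*y/2 - 9/2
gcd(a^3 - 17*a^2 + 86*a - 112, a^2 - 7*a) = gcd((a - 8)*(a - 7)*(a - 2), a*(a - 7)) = a - 7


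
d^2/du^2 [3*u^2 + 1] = 6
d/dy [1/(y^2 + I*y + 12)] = (-2*y - I)/(y^2 + I*y + 12)^2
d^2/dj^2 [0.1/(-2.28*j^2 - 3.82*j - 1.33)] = (1.03968*j^2 + 1.74192*j - 0.1*(4.56*j + 3.82)*(9.12*j + 7.64) + 0.60648)/(2.28*j^2 + 3.82*j + 1.33)^3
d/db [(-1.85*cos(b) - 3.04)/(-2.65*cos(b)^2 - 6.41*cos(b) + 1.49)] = (4.9025*cos(b)^2 + 16.112*cos(b) + 22.2429)*sin(b)/(7.0225*cos(b)^4 + 33.973*cos(b)^3 + 33.1911*cos(b)^2 - 19.1018*cos(b) + 2.2201)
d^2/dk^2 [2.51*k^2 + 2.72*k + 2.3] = 5.02000000000000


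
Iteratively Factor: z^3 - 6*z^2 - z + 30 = (z - 3)*(z^2 - 3*z - 10) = (z - 5)*(z - 3)*(z + 2)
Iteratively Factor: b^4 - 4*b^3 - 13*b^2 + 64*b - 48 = (b - 1)*(b^3 - 3*b^2 - 16*b + 48) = (b - 1)*(b + 4)*(b^2 - 7*b + 12) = (b - 4)*(b - 1)*(b + 4)*(b - 3)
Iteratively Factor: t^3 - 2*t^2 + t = (t - 1)*(t^2 - t) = t*(t - 1)*(t - 1)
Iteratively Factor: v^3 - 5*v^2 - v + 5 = (v + 1)*(v^2 - 6*v + 5) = (v - 5)*(v + 1)*(v - 1)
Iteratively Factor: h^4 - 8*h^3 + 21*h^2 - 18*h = (h - 3)*(h^3 - 5*h^2 + 6*h) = h*(h - 3)*(h^2 - 5*h + 6) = h*(h - 3)^2*(h - 2)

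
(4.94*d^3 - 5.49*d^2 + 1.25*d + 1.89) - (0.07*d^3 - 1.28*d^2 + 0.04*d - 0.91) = 4.87*d^3 - 4.21*d^2 + 1.21*d + 2.8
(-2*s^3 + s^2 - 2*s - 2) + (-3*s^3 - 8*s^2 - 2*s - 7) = -5*s^3 - 7*s^2 - 4*s - 9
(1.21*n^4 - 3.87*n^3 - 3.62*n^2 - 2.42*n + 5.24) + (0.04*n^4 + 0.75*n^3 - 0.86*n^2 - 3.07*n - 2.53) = 1.25*n^4 - 3.12*n^3 - 4.48*n^2 - 5.49*n + 2.71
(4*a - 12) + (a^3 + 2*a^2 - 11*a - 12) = a^3 + 2*a^2 - 7*a - 24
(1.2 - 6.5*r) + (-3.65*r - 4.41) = -10.15*r - 3.21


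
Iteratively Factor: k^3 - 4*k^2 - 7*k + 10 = (k + 2)*(k^2 - 6*k + 5) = (k - 1)*(k + 2)*(k - 5)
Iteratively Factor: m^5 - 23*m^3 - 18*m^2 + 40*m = (m - 5)*(m^4 + 5*m^3 + 2*m^2 - 8*m) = (m - 5)*(m + 2)*(m^3 + 3*m^2 - 4*m) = m*(m - 5)*(m + 2)*(m^2 + 3*m - 4) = m*(m - 5)*(m + 2)*(m + 4)*(m - 1)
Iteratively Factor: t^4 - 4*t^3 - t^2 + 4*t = (t - 4)*(t^3 - t) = (t - 4)*(t - 1)*(t^2 + t) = (t - 4)*(t - 1)*(t + 1)*(t)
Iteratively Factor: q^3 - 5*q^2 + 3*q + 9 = (q - 3)*(q^2 - 2*q - 3) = (q - 3)*(q + 1)*(q - 3)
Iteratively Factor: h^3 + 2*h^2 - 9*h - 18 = (h + 2)*(h^2 - 9) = (h - 3)*(h + 2)*(h + 3)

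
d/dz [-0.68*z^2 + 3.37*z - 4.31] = 3.37 - 1.36*z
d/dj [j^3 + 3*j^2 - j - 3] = 3*j^2 + 6*j - 1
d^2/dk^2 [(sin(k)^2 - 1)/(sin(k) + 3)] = (-sin(k)^4 - 9*sin(k)^3 - 35*sin(k)^2 - 3*sin(k) + 16)/(sin(k) + 3)^3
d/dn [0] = 0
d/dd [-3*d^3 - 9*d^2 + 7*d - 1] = -9*d^2 - 18*d + 7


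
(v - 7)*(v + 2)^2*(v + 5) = v^4 + 2*v^3 - 39*v^2 - 148*v - 140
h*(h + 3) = h^2 + 3*h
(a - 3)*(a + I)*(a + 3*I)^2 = a^4 - 3*a^3 + 7*I*a^3 - 15*a^2 - 21*I*a^2 + 45*a - 9*I*a + 27*I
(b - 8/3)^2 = b^2 - 16*b/3 + 64/9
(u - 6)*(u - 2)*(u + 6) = u^3 - 2*u^2 - 36*u + 72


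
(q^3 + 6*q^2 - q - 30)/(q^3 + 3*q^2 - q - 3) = (q^2 + 3*q - 10)/(q^2 - 1)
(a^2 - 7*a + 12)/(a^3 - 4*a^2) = (a - 3)/a^2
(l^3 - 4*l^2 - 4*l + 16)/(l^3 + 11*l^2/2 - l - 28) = 2*(l^2 - 2*l - 8)/(2*l^2 + 15*l + 28)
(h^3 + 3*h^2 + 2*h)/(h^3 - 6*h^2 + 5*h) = (h^2 + 3*h + 2)/(h^2 - 6*h + 5)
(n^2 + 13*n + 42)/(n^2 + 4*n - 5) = (n^2 + 13*n + 42)/(n^2 + 4*n - 5)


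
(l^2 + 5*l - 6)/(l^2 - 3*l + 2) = (l + 6)/(l - 2)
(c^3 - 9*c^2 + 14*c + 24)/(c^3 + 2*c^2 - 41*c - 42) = (c - 4)/(c + 7)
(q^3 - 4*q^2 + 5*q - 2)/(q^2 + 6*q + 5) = (q^3 - 4*q^2 + 5*q - 2)/(q^2 + 6*q + 5)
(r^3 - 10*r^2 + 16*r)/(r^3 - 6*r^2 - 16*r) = (r - 2)/(r + 2)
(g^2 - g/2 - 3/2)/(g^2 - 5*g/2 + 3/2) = (g + 1)/(g - 1)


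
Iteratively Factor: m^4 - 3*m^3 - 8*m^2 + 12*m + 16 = (m - 4)*(m^3 + m^2 - 4*m - 4) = (m - 4)*(m + 2)*(m^2 - m - 2) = (m - 4)*(m + 1)*(m + 2)*(m - 2)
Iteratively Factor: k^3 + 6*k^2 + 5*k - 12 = (k + 3)*(k^2 + 3*k - 4) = (k + 3)*(k + 4)*(k - 1)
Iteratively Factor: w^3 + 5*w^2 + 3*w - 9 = (w - 1)*(w^2 + 6*w + 9) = (w - 1)*(w + 3)*(w + 3)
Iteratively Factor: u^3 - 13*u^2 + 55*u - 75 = (u - 3)*(u^2 - 10*u + 25) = (u - 5)*(u - 3)*(u - 5)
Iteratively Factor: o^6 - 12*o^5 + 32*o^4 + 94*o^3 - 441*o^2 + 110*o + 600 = (o + 3)*(o^5 - 15*o^4 + 77*o^3 - 137*o^2 - 30*o + 200) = (o - 5)*(o + 3)*(o^4 - 10*o^3 + 27*o^2 - 2*o - 40) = (o - 5)*(o + 1)*(o + 3)*(o^3 - 11*o^2 + 38*o - 40) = (o - 5)^2*(o + 1)*(o + 3)*(o^2 - 6*o + 8) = (o - 5)^2*(o - 4)*(o + 1)*(o + 3)*(o - 2)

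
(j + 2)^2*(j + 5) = j^3 + 9*j^2 + 24*j + 20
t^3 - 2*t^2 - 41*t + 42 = (t - 7)*(t - 1)*(t + 6)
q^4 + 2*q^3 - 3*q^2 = q^2*(q - 1)*(q + 3)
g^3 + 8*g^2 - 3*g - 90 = (g - 3)*(g + 5)*(g + 6)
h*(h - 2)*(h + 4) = h^3 + 2*h^2 - 8*h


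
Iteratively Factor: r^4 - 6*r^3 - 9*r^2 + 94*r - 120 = (r - 3)*(r^3 - 3*r^2 - 18*r + 40) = (r - 5)*(r - 3)*(r^2 + 2*r - 8) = (r - 5)*(r - 3)*(r - 2)*(r + 4)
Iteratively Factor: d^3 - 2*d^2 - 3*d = (d + 1)*(d^2 - 3*d) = (d - 3)*(d + 1)*(d)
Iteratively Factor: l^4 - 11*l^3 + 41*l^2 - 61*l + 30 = (l - 5)*(l^3 - 6*l^2 + 11*l - 6) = (l - 5)*(l - 3)*(l^2 - 3*l + 2) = (l - 5)*(l - 3)*(l - 1)*(l - 2)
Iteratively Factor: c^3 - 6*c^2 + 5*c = (c - 1)*(c^2 - 5*c) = c*(c - 1)*(c - 5)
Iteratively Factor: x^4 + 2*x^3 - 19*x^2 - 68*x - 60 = (x + 2)*(x^3 - 19*x - 30) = (x - 5)*(x + 2)*(x^2 + 5*x + 6) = (x - 5)*(x + 2)^2*(x + 3)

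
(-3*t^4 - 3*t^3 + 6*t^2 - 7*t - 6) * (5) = -15*t^4 - 15*t^3 + 30*t^2 - 35*t - 30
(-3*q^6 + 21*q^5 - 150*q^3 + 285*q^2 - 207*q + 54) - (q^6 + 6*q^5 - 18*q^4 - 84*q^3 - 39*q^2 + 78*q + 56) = -4*q^6 + 15*q^5 + 18*q^4 - 66*q^3 + 324*q^2 - 285*q - 2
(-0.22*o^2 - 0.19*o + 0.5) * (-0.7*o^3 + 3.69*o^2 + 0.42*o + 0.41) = 0.154*o^5 - 0.6788*o^4 - 1.1435*o^3 + 1.675*o^2 + 0.1321*o + 0.205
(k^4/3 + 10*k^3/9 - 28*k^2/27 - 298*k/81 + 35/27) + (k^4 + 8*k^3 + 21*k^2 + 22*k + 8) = 4*k^4/3 + 82*k^3/9 + 539*k^2/27 + 1484*k/81 + 251/27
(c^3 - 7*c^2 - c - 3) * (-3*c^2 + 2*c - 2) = -3*c^5 + 23*c^4 - 13*c^3 + 21*c^2 - 4*c + 6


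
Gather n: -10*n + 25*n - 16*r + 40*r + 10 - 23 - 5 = 15*n + 24*r - 18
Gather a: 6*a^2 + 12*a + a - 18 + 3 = 6*a^2 + 13*a - 15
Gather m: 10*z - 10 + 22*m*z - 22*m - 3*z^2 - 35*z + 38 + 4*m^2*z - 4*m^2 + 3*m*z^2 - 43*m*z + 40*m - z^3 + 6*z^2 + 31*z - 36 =m^2*(4*z - 4) + m*(3*z^2 - 21*z + 18) - z^3 + 3*z^2 + 6*z - 8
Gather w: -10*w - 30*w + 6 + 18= 24 - 40*w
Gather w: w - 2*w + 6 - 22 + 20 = 4 - w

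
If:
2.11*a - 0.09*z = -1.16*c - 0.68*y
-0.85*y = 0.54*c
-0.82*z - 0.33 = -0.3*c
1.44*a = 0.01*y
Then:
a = 0.00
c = -0.05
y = 0.03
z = -0.42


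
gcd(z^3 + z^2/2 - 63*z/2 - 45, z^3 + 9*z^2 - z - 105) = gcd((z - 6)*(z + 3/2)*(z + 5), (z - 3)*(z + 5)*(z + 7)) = z + 5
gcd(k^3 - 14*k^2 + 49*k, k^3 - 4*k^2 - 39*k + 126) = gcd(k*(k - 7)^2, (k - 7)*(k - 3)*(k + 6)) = k - 7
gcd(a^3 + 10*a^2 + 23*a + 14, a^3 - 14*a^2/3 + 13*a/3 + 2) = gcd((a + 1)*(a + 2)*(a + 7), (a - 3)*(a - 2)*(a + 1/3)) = 1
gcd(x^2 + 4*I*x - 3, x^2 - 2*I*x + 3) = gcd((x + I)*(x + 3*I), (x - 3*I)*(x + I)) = x + I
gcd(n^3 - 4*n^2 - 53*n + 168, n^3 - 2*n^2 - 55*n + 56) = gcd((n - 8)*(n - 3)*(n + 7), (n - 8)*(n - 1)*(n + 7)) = n^2 - n - 56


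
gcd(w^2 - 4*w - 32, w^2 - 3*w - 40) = w - 8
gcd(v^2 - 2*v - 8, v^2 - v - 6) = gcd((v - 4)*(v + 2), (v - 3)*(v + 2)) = v + 2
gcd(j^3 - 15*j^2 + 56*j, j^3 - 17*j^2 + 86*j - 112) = j^2 - 15*j + 56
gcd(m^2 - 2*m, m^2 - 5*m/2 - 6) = 1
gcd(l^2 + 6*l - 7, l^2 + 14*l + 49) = l + 7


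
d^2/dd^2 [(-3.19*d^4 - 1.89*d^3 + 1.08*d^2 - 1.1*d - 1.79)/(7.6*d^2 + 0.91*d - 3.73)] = (-368.5088*d^6 - 132.37224*d^5 + 526.730886*d^4 - 79.051146*d^3 - 930.74181*d^2 - 419.146926*d - 81.866034)/(438.976*d^6 + 157.6848*d^5 - 627.45372*d^4 - 154.026509*d^3 + 307.947681*d^2 + 37.982217*d - 51.895117)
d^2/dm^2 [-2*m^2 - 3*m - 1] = -4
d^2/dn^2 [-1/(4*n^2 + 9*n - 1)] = 2*(16*n^2 + 36*n - (8*n + 9)^2 - 4)/(4*n^2 + 9*n - 1)^3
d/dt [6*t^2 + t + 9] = 12*t + 1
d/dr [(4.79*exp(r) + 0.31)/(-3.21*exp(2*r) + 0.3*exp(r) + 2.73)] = (15.3759*exp(2*r) + 1.9902*exp(r) + 12.9837)*exp(r)/(10.3041*exp(4*r) - 1.926*exp(3*r) - 17.4366*exp(2*r) + 1.638*exp(r) + 7.4529)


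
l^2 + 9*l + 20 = (l + 4)*(l + 5)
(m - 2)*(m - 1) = m^2 - 3*m + 2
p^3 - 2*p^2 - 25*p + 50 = (p - 5)*(p - 2)*(p + 5)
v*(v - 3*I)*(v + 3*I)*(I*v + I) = I*v^4 + I*v^3 + 9*I*v^2 + 9*I*v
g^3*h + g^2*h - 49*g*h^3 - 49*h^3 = (g - 7*h)*(g + 7*h)*(g*h + h)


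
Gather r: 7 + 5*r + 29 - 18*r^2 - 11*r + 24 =-18*r^2 - 6*r + 60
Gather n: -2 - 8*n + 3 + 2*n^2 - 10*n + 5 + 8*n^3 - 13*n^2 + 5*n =8*n^3 - 11*n^2 - 13*n + 6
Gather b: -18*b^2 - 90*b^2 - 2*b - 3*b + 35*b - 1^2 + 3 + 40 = -108*b^2 + 30*b + 42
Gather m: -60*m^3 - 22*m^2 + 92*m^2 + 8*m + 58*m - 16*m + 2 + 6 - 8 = -60*m^3 + 70*m^2 + 50*m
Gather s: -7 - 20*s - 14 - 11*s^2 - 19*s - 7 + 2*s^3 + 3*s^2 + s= 2*s^3 - 8*s^2 - 38*s - 28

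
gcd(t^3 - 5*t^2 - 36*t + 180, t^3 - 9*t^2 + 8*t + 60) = t^2 - 11*t + 30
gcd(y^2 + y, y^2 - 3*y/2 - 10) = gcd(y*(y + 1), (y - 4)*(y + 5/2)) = 1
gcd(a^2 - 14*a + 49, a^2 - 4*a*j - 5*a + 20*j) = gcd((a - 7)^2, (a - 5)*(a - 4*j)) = 1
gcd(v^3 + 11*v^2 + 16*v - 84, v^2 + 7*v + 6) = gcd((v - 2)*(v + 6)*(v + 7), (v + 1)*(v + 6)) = v + 6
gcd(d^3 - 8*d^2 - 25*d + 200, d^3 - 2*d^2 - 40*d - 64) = d - 8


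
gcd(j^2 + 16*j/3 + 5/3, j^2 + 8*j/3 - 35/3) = j + 5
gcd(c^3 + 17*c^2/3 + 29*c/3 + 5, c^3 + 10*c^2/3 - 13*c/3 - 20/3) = c + 1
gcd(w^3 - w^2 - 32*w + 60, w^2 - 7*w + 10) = w^2 - 7*w + 10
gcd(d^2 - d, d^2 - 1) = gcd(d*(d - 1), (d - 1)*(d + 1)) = d - 1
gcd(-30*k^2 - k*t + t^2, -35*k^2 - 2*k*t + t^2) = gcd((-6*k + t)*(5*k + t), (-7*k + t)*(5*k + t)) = 5*k + t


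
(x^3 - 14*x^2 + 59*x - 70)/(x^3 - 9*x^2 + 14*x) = (x - 5)/x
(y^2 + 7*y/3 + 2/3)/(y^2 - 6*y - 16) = (y + 1/3)/(y - 8)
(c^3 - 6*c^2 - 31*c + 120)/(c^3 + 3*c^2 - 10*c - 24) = (c^2 - 3*c - 40)/(c^2 + 6*c + 8)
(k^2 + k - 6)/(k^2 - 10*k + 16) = (k + 3)/(k - 8)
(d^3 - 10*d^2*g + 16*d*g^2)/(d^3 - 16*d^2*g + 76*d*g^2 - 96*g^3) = d/(d - 6*g)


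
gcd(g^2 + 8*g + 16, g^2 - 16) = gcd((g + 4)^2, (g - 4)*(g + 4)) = g + 4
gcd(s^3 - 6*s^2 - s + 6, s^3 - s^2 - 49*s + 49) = s - 1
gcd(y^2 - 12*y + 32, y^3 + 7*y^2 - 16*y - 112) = y - 4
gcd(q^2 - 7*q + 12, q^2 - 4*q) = q - 4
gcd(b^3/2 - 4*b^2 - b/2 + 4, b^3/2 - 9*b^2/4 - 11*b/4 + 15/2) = 1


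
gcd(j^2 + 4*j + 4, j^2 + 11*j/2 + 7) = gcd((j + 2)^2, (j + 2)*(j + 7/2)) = j + 2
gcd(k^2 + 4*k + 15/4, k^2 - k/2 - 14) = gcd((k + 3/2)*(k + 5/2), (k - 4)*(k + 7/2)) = 1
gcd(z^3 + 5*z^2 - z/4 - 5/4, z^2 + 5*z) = z + 5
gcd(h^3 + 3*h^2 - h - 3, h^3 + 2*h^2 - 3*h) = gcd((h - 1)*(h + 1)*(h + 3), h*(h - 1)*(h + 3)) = h^2 + 2*h - 3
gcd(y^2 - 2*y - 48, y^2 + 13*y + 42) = y + 6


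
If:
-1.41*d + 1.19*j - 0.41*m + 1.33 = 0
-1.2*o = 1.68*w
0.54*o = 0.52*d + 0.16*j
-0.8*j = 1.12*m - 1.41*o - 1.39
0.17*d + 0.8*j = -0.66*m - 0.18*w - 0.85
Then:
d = -0.83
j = -1.80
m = 0.85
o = -1.33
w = 0.95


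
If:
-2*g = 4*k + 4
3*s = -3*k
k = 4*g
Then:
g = -2/9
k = -8/9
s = 8/9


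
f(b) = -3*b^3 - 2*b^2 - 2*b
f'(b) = -9*b^2 - 4*b - 2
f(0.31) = -0.90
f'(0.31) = -4.10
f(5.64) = -613.12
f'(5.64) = -310.85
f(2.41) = -58.43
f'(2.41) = -63.91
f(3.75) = -193.83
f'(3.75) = -143.56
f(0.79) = -4.31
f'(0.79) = -10.78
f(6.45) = -901.11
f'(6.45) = -402.22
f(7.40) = -1339.99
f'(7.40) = -524.44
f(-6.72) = 833.52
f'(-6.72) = -381.55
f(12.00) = -5496.00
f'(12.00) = -1346.00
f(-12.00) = 4920.00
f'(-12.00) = -1250.00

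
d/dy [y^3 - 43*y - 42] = 3*y^2 - 43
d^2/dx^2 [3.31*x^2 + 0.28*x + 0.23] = 6.62000000000000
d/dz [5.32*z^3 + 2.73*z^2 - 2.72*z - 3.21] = 15.96*z^2 + 5.46*z - 2.72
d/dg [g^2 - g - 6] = 2*g - 1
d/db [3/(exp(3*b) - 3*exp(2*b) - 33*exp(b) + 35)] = 9*(-exp(2*b) + 2*exp(b) + 11)*exp(b)/(exp(3*b) - 3*exp(2*b) - 33*exp(b) + 35)^2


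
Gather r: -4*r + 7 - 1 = 6 - 4*r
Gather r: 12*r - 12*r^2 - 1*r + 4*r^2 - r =-8*r^2 + 10*r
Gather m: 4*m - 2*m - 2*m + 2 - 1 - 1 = 0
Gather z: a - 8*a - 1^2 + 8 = 7 - 7*a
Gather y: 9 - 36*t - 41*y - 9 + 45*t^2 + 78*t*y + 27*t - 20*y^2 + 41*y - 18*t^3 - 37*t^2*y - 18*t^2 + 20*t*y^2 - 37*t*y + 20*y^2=-18*t^3 + 27*t^2 + 20*t*y^2 - 9*t + y*(-37*t^2 + 41*t)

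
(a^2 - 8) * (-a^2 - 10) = -a^4 - 2*a^2 + 80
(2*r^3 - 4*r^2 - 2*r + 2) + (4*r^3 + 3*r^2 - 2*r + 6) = 6*r^3 - r^2 - 4*r + 8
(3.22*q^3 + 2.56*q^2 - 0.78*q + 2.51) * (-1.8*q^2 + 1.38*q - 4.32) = -5.796*q^5 - 0.164400000000001*q^4 - 8.9736*q^3 - 16.6536*q^2 + 6.8334*q - 10.8432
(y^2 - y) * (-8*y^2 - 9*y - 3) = -8*y^4 - y^3 + 6*y^2 + 3*y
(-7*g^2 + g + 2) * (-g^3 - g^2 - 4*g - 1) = 7*g^5 + 6*g^4 + 25*g^3 + g^2 - 9*g - 2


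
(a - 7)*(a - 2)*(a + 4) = a^3 - 5*a^2 - 22*a + 56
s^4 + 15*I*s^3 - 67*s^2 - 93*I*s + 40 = (s + I)^2*(s + 5*I)*(s + 8*I)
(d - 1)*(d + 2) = d^2 + d - 2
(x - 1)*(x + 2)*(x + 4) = x^3 + 5*x^2 + 2*x - 8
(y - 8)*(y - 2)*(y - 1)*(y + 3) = y^4 - 8*y^3 - 7*y^2 + 62*y - 48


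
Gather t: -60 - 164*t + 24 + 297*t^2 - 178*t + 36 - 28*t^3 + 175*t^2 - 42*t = -28*t^3 + 472*t^2 - 384*t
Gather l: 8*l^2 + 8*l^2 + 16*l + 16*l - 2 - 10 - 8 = 16*l^2 + 32*l - 20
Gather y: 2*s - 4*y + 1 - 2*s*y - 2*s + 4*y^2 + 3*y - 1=4*y^2 + y*(-2*s - 1)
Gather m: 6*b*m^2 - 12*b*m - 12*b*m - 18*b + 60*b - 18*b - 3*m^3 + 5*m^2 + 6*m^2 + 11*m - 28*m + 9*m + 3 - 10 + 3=24*b - 3*m^3 + m^2*(6*b + 11) + m*(-24*b - 8) - 4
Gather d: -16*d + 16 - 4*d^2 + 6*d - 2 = -4*d^2 - 10*d + 14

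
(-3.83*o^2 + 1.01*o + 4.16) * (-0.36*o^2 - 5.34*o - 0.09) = 1.3788*o^4 + 20.0886*o^3 - 6.5463*o^2 - 22.3053*o - 0.3744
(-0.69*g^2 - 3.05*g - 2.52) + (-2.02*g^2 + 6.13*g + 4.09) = -2.71*g^2 + 3.08*g + 1.57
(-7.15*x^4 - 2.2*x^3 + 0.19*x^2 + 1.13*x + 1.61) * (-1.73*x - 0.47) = 12.3695*x^5 + 7.1665*x^4 + 0.7053*x^3 - 2.0442*x^2 - 3.3164*x - 0.7567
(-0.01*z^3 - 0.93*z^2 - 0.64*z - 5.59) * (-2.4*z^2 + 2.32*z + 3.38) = 0.024*z^5 + 2.2088*z^4 - 0.6554*z^3 + 8.7878*z^2 - 15.132*z - 18.8942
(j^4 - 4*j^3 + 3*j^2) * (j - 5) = j^5 - 9*j^4 + 23*j^3 - 15*j^2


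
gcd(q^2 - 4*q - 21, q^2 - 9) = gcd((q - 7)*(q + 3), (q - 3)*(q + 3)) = q + 3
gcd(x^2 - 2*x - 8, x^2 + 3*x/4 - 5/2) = x + 2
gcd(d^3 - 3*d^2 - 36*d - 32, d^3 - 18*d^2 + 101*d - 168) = d - 8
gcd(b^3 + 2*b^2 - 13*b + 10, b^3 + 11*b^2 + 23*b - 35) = b^2 + 4*b - 5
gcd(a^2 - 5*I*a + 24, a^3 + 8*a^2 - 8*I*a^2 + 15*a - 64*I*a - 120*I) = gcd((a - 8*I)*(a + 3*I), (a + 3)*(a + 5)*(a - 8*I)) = a - 8*I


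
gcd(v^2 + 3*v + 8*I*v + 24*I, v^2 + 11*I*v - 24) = v + 8*I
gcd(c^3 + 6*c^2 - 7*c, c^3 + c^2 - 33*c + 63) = c + 7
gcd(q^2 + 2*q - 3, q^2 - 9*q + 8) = q - 1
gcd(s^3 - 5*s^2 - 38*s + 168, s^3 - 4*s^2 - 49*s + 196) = s^2 - 11*s + 28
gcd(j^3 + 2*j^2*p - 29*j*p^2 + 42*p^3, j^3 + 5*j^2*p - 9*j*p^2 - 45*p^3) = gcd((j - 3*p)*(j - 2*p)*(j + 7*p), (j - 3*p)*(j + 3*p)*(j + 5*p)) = -j + 3*p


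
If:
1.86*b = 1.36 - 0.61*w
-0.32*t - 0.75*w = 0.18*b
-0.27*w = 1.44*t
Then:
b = 0.80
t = 0.04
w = -0.21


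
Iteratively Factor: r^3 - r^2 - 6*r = (r)*(r^2 - r - 6) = r*(r - 3)*(r + 2)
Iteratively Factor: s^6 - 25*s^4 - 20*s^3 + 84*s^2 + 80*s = (s)*(s^5 - 25*s^3 - 20*s^2 + 84*s + 80) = s*(s + 1)*(s^4 - s^3 - 24*s^2 + 4*s + 80) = s*(s - 5)*(s + 1)*(s^3 + 4*s^2 - 4*s - 16) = s*(s - 5)*(s + 1)*(s + 2)*(s^2 + 2*s - 8) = s*(s - 5)*(s + 1)*(s + 2)*(s + 4)*(s - 2)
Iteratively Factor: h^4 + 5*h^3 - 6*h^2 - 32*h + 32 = (h + 4)*(h^3 + h^2 - 10*h + 8) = (h + 4)^2*(h^2 - 3*h + 2) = (h - 2)*(h + 4)^2*(h - 1)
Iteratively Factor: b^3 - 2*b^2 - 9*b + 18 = (b - 2)*(b^2 - 9) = (b - 2)*(b + 3)*(b - 3)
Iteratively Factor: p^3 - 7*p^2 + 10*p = (p)*(p^2 - 7*p + 10) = p*(p - 5)*(p - 2)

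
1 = 1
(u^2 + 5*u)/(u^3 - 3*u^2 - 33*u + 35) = u/(u^2 - 8*u + 7)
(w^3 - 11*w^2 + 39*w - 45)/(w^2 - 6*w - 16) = (-w^3 + 11*w^2 - 39*w + 45)/(-w^2 + 6*w + 16)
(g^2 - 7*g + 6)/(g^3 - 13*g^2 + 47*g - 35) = (g - 6)/(g^2 - 12*g + 35)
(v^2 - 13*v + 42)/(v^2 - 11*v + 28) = (v - 6)/(v - 4)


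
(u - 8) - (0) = u - 8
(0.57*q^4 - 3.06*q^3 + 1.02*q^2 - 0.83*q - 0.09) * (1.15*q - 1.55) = 0.6555*q^5 - 4.4025*q^4 + 5.916*q^3 - 2.5355*q^2 + 1.183*q + 0.1395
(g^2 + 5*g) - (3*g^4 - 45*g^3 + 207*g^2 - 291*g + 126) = -3*g^4 + 45*g^3 - 206*g^2 + 296*g - 126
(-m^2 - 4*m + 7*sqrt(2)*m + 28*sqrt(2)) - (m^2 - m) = -2*m^2 - 3*m + 7*sqrt(2)*m + 28*sqrt(2)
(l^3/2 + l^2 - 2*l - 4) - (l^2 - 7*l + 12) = l^3/2 + 5*l - 16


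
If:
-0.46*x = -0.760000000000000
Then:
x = 1.65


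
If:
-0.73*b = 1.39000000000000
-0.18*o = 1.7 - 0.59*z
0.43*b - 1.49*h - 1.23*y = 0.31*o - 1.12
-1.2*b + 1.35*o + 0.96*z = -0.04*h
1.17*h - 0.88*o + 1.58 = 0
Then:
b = -1.90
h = -3.60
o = -2.99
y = 5.36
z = 1.97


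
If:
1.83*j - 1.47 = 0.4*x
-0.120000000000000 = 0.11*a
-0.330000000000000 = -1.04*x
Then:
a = -1.09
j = 0.87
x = 0.32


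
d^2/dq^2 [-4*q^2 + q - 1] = -8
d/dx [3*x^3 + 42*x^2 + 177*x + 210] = 9*x^2 + 84*x + 177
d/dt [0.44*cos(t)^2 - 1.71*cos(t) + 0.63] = (1.71 - 0.88*cos(t))*sin(t)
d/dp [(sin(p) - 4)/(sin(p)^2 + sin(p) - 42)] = (8*sin(p) + cos(p)^2 - 39)*cos(p)/(sin(p)^2 + sin(p) - 42)^2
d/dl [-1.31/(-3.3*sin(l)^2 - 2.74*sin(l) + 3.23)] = -(8.646*sin(l) + 3.5894)*cos(l)/(3.3*sin(l)^2 + 2.74*sin(l) - 3.23)^2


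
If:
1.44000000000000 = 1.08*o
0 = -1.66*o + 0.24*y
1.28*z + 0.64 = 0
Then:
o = 1.33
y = 9.22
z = -0.50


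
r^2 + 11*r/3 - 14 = (r - 7/3)*(r + 6)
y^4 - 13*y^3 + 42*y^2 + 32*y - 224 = (y - 7)*(y - 4)^2*(y + 2)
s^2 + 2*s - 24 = (s - 4)*(s + 6)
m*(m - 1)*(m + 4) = m^3 + 3*m^2 - 4*m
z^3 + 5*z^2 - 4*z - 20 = (z - 2)*(z + 2)*(z + 5)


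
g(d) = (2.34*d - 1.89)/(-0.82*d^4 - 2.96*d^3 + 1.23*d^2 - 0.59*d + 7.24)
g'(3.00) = 0.03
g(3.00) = -0.04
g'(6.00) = 0.00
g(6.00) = -0.01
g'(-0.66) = 0.04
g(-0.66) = -0.39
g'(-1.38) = -0.12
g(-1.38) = -0.34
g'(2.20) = 0.10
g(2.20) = -0.08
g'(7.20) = 0.00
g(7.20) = -0.00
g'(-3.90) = 2.89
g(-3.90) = -0.78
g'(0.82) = 0.43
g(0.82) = 0.01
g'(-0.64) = 0.05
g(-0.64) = -0.39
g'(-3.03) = 0.08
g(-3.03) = -0.27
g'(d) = (2.34*d - 1.89)*(3.28*d^3 + 8.88*d^2 - 2.46*d + 0.59)/(-0.82*d^4 - 2.96*d^3 + 1.23*d^2 - 0.59*d + 7.24)^2 + 2.34/(-0.82*d^4 - 2.96*d^3 + 1.23*d^2 - 0.59*d + 7.24)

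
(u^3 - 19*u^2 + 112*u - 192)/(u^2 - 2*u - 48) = (u^2 - 11*u + 24)/(u + 6)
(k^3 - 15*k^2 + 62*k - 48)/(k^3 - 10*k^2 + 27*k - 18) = (k - 8)/(k - 3)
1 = 1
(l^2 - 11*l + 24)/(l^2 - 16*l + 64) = (l - 3)/(l - 8)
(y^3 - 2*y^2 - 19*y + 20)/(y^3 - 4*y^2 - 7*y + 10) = (y + 4)/(y + 2)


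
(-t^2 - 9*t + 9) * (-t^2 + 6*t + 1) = t^4 + 3*t^3 - 64*t^2 + 45*t + 9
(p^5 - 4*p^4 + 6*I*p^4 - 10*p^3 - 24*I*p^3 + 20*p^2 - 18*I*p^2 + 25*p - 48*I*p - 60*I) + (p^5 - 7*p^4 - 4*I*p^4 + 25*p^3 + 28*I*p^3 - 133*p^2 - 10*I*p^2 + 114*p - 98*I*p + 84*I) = 2*p^5 - 11*p^4 + 2*I*p^4 + 15*p^3 + 4*I*p^3 - 113*p^2 - 28*I*p^2 + 139*p - 146*I*p + 24*I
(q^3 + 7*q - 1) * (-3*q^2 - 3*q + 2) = -3*q^5 - 3*q^4 - 19*q^3 - 18*q^2 + 17*q - 2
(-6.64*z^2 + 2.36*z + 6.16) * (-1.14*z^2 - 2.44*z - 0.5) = 7.5696*z^4 + 13.5112*z^3 - 9.4608*z^2 - 16.2104*z - 3.08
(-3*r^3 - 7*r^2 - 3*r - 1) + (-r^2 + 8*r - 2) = -3*r^3 - 8*r^2 + 5*r - 3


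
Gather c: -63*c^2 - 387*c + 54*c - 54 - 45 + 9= -63*c^2 - 333*c - 90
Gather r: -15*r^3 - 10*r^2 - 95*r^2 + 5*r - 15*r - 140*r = -15*r^3 - 105*r^2 - 150*r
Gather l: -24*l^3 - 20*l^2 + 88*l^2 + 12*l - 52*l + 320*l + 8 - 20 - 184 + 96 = -24*l^3 + 68*l^2 + 280*l - 100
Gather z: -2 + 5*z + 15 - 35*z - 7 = 6 - 30*z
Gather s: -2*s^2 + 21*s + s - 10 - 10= -2*s^2 + 22*s - 20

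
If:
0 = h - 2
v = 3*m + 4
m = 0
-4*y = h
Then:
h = 2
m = 0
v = 4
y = -1/2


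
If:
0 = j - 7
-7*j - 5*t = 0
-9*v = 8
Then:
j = 7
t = -49/5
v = -8/9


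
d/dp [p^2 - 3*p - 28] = 2*p - 3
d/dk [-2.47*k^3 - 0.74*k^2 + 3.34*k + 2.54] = -7.41*k^2 - 1.48*k + 3.34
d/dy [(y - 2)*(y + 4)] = 2*y + 2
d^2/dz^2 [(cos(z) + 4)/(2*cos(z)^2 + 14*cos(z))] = (2*(cos(z) + 4)*(2*cos(z) + 7)^2*sin(z)^2 - (cos(z) + 7)^2*cos(z)^3 + (cos(z) + 7)*(56*cos(z) + 37*cos(2*z) + 4*cos(3*z) - 7)*cos(z)/2)/(2*(cos(z) + 7)^3*cos(z)^3)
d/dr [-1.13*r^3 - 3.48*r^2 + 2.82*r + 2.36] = -3.39*r^2 - 6.96*r + 2.82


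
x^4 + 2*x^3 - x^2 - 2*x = x*(x - 1)*(x + 1)*(x + 2)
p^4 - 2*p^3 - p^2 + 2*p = p*(p - 2)*(p - 1)*(p + 1)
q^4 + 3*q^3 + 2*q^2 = q^2*(q + 1)*(q + 2)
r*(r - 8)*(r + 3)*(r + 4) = r^4 - r^3 - 44*r^2 - 96*r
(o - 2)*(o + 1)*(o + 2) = o^3 + o^2 - 4*o - 4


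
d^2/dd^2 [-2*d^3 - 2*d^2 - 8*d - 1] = -12*d - 4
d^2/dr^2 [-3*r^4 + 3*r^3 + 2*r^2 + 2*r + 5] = -36*r^2 + 18*r + 4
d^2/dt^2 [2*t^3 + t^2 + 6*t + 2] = 12*t + 2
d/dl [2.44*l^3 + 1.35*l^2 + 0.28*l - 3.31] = 7.32*l^2 + 2.7*l + 0.28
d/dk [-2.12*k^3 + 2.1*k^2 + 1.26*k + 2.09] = -6.36*k^2 + 4.2*k + 1.26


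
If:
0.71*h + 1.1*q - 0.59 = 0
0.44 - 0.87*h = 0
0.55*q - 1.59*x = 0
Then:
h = 0.51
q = 0.21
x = 0.07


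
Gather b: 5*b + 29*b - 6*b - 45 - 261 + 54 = 28*b - 252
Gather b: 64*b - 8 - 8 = 64*b - 16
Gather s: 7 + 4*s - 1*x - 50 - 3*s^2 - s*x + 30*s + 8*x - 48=-3*s^2 + s*(34 - x) + 7*x - 91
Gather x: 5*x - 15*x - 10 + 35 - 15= 10 - 10*x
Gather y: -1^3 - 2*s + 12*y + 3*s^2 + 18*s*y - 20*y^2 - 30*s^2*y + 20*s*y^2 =3*s^2 - 2*s + y^2*(20*s - 20) + y*(-30*s^2 + 18*s + 12) - 1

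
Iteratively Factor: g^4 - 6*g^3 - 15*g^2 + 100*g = (g - 5)*(g^3 - g^2 - 20*g) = (g - 5)*(g + 4)*(g^2 - 5*g) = g*(g - 5)*(g + 4)*(g - 5)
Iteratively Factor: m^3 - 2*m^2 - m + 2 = (m - 1)*(m^2 - m - 2) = (m - 1)*(m + 1)*(m - 2)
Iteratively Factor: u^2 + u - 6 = (u + 3)*(u - 2)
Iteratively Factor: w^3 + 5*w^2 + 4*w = (w + 4)*(w^2 + w) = (w + 1)*(w + 4)*(w)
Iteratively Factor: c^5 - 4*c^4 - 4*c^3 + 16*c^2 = (c)*(c^4 - 4*c^3 - 4*c^2 + 16*c) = c^2*(c^3 - 4*c^2 - 4*c + 16) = c^2*(c + 2)*(c^2 - 6*c + 8) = c^2*(c - 4)*(c + 2)*(c - 2)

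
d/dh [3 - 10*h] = -10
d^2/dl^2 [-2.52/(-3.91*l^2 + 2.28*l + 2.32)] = (77.052024*l^2 - 44.930592*l - 2.52*(7.82*l - 2.28)*(15.64*l - 4.56) - 45.718848)/(-3.91*l^2 + 2.28*l + 2.32)^3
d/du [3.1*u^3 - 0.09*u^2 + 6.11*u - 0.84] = 9.3*u^2 - 0.18*u + 6.11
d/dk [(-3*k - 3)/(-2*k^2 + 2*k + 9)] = 3*(2*k^2 - 2*k - 2*(k + 1)*(2*k - 1) - 9)/(-2*k^2 + 2*k + 9)^2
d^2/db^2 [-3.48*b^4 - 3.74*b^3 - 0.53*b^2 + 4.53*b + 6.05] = -41.76*b^2 - 22.44*b - 1.06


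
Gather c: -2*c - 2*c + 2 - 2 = -4*c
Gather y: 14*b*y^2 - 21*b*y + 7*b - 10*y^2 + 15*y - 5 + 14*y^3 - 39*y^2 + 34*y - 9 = 7*b + 14*y^3 + y^2*(14*b - 49) + y*(49 - 21*b) - 14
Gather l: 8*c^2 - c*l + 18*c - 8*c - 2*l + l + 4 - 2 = 8*c^2 + 10*c + l*(-c - 1) + 2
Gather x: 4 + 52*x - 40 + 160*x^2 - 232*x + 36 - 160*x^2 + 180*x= 0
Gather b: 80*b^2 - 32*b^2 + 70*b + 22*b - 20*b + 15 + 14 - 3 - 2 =48*b^2 + 72*b + 24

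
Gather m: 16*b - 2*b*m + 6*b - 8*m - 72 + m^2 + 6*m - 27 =22*b + m^2 + m*(-2*b - 2) - 99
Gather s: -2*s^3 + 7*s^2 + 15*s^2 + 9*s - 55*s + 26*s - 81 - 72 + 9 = -2*s^3 + 22*s^2 - 20*s - 144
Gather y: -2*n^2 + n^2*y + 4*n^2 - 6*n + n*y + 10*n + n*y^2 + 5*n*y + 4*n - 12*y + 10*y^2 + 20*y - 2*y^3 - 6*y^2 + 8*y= 2*n^2 + 8*n - 2*y^3 + y^2*(n + 4) + y*(n^2 + 6*n + 16)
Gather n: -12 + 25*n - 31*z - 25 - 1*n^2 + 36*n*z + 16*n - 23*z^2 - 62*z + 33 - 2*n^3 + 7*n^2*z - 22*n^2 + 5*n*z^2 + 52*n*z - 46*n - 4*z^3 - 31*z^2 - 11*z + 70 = -2*n^3 + n^2*(7*z - 23) + n*(5*z^2 + 88*z - 5) - 4*z^3 - 54*z^2 - 104*z + 66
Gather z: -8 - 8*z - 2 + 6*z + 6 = -2*z - 4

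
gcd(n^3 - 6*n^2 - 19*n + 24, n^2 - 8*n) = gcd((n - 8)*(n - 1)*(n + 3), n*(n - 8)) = n - 8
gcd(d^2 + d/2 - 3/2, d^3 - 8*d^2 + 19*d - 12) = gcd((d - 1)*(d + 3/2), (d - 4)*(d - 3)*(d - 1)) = d - 1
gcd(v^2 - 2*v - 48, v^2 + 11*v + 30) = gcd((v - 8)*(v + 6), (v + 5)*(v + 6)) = v + 6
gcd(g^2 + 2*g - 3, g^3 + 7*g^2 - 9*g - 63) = g + 3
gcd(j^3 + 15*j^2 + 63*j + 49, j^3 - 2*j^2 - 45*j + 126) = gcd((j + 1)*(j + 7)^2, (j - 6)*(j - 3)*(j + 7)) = j + 7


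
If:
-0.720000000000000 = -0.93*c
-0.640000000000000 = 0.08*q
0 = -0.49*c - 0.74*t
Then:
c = 0.77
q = -8.00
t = -0.51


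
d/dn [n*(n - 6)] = 2*n - 6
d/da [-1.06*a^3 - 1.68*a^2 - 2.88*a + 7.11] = -3.18*a^2 - 3.36*a - 2.88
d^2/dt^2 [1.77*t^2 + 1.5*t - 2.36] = 3.54000000000000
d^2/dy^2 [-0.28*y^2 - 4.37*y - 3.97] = -0.560000000000000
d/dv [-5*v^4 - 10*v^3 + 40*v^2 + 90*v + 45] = -20*v^3 - 30*v^2 + 80*v + 90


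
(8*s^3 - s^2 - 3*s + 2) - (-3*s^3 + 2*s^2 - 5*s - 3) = 11*s^3 - 3*s^2 + 2*s + 5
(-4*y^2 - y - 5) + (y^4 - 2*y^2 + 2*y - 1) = y^4 - 6*y^2 + y - 6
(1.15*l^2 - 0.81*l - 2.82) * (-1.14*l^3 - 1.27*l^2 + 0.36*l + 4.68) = -1.311*l^5 - 0.5371*l^4 + 4.6575*l^3 + 8.6718*l^2 - 4.806*l - 13.1976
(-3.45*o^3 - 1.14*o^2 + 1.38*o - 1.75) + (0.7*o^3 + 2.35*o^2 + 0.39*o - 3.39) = -2.75*o^3 + 1.21*o^2 + 1.77*o - 5.14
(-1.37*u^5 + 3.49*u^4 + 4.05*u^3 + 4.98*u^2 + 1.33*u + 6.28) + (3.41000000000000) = -1.37*u^5 + 3.49*u^4 + 4.05*u^3 + 4.98*u^2 + 1.33*u + 9.69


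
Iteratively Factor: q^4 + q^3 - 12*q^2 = (q)*(q^3 + q^2 - 12*q) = q*(q - 3)*(q^2 + 4*q) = q*(q - 3)*(q + 4)*(q)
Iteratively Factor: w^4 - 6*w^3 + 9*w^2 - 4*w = (w - 4)*(w^3 - 2*w^2 + w) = w*(w - 4)*(w^2 - 2*w + 1) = w*(w - 4)*(w - 1)*(w - 1)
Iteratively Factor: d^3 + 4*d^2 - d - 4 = (d - 1)*(d^2 + 5*d + 4) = (d - 1)*(d + 4)*(d + 1)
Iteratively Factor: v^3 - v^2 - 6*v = (v - 3)*(v^2 + 2*v) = (v - 3)*(v + 2)*(v)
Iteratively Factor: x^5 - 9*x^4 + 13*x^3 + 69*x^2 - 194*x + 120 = (x - 1)*(x^4 - 8*x^3 + 5*x^2 + 74*x - 120) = (x - 1)*(x + 3)*(x^3 - 11*x^2 + 38*x - 40) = (x - 5)*(x - 1)*(x + 3)*(x^2 - 6*x + 8) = (x - 5)*(x - 2)*(x - 1)*(x + 3)*(x - 4)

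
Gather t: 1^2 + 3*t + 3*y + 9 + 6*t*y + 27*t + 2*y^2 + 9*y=t*(6*y + 30) + 2*y^2 + 12*y + 10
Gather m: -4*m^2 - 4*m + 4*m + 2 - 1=1 - 4*m^2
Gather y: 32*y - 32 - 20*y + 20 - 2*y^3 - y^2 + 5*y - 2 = -2*y^3 - y^2 + 17*y - 14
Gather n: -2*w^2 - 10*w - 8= -2*w^2 - 10*w - 8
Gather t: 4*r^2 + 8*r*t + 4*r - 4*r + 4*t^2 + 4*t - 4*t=4*r^2 + 8*r*t + 4*t^2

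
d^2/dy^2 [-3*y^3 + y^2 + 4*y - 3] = 2 - 18*y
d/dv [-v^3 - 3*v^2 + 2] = 3*v*(-v - 2)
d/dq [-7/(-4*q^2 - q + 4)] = 7*(-8*q - 1)/(4*q^2 + q - 4)^2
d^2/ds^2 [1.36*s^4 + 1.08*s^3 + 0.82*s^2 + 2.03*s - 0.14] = 16.32*s^2 + 6.48*s + 1.64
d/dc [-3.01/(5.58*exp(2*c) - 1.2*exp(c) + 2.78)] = (33.5916*exp(c) - 3.612)*exp(c)/(5.58*exp(2*c) - 1.2*exp(c) + 2.78)^2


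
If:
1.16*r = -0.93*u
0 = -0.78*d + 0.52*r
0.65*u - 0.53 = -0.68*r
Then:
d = -2.70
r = -4.05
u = 5.06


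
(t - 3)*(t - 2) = t^2 - 5*t + 6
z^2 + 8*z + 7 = (z + 1)*(z + 7)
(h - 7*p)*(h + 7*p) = h^2 - 49*p^2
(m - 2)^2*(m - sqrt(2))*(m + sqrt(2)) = m^4 - 4*m^3 + 2*m^2 + 8*m - 8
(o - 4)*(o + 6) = o^2 + 2*o - 24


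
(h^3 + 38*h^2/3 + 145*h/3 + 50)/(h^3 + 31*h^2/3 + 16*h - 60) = (3*h^2 + 20*h + 25)/(3*h^2 + 13*h - 30)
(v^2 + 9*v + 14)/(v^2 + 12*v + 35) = (v + 2)/(v + 5)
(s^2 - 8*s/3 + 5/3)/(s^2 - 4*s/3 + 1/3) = (3*s - 5)/(3*s - 1)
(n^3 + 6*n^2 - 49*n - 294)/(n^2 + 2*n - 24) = (n^2 - 49)/(n - 4)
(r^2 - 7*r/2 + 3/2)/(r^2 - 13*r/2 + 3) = (r - 3)/(r - 6)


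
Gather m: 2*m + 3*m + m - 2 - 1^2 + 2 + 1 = 6*m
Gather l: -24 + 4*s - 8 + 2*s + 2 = 6*s - 30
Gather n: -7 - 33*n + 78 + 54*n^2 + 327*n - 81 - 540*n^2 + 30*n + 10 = -486*n^2 + 324*n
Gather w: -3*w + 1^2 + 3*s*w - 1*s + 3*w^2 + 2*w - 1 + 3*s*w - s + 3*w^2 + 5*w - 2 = -2*s + 6*w^2 + w*(6*s + 4) - 2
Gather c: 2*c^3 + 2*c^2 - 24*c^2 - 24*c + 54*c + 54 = 2*c^3 - 22*c^2 + 30*c + 54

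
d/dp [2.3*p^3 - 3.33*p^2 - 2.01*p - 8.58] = 6.9*p^2 - 6.66*p - 2.01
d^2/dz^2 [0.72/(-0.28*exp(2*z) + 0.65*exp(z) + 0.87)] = (0.72*(0.56*exp(z) - 0.65)*(1.12*exp(z) - 1.3)*exp(z) + (0.8064*exp(z) - 0.468)*(-0.28*exp(2*z) + 0.65*exp(z) + 0.87))*exp(z)/(-0.28*exp(2*z) + 0.65*exp(z) + 0.87)^3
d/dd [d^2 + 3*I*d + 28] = 2*d + 3*I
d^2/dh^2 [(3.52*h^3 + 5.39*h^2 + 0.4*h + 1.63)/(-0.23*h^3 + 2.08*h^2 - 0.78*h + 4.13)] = (4.44089209850063e-16*h^7 - 3.938198*h^6 + 3.66196800000002*h^5 - 34.208544*h^4 - 23.816574*h^3 + 297.22326*h^2 - 333.047718*h - 160.429182)/(0.012167*h^9 - 0.330096*h^8 + 3.109002*h^7 - 11.893255*h^6 + 22.398324*h^5 - 61.846044*h^4 + 52.446885*h^3 - 113.973132*h^2 + 39.913146*h - 70.444997)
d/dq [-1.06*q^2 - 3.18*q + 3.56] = -2.12*q - 3.18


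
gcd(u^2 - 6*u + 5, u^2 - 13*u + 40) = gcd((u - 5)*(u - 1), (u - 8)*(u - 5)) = u - 5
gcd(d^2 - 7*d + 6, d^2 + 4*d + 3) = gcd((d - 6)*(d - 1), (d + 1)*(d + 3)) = 1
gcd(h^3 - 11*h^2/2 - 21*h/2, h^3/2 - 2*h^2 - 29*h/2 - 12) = 1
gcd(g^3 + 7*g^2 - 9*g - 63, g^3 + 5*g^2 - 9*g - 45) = g^2 - 9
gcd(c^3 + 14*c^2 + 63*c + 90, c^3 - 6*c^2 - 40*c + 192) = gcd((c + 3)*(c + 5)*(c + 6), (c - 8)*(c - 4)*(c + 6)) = c + 6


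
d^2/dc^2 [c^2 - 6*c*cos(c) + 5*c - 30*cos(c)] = 6*c*cos(c) + 12*sin(c) + 30*cos(c) + 2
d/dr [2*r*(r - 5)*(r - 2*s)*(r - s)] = 8*r^3 - 18*r^2*s - 30*r^2 + 8*r*s^2 + 60*r*s - 20*s^2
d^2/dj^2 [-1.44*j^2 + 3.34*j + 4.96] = -2.88000000000000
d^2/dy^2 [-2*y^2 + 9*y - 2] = -4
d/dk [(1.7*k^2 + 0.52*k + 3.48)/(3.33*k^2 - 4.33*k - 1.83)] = (-9.0926*k^2 - 29.3988*k + 14.1168)/(11.0889*k^4 - 28.8378*k^3 + 6.5611*k^2 + 15.8478*k + 3.3489)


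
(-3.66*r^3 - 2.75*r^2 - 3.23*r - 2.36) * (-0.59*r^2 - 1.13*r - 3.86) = 2.1594*r^5 + 5.7583*r^4 + 19.1408*r^3 + 15.6573*r^2 + 15.1346*r + 9.1096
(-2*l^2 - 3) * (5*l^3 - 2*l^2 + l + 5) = -10*l^5 + 4*l^4 - 17*l^3 - 4*l^2 - 3*l - 15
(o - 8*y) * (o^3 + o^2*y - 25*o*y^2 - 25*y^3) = o^4 - 7*o^3*y - 33*o^2*y^2 + 175*o*y^3 + 200*y^4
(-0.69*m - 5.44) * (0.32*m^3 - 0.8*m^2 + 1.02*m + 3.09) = -0.2208*m^4 - 1.1888*m^3 + 3.6482*m^2 - 7.6809*m - 16.8096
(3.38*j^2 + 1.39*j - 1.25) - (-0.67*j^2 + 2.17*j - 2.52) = 4.05*j^2 - 0.78*j + 1.27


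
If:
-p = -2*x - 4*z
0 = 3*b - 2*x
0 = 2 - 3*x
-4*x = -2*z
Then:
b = 4/9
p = 20/3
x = 2/3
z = 4/3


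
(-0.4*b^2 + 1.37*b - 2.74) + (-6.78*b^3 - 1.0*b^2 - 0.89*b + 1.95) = -6.78*b^3 - 1.4*b^2 + 0.48*b - 0.79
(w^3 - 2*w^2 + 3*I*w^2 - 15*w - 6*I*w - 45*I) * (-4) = -4*w^3 + 8*w^2 - 12*I*w^2 + 60*w + 24*I*w + 180*I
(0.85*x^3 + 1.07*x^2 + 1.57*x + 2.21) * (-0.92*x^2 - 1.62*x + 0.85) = -0.782*x^5 - 2.3614*x^4 - 2.4553*x^3 - 3.6671*x^2 - 2.2457*x + 1.8785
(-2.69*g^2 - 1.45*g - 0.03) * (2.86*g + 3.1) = -7.6934*g^3 - 12.486*g^2 - 4.5808*g - 0.093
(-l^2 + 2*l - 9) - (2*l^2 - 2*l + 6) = -3*l^2 + 4*l - 15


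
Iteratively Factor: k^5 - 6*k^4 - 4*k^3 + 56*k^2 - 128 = (k - 4)*(k^4 - 2*k^3 - 12*k^2 + 8*k + 32) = (k - 4)*(k + 2)*(k^3 - 4*k^2 - 4*k + 16) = (k - 4)^2*(k + 2)*(k^2 - 4) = (k - 4)^2*(k - 2)*(k + 2)*(k + 2)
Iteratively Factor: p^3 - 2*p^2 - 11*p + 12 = (p - 4)*(p^2 + 2*p - 3) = (p - 4)*(p + 3)*(p - 1)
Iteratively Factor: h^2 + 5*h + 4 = (h + 1)*(h + 4)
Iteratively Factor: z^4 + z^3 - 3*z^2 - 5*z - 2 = (z - 2)*(z^3 + 3*z^2 + 3*z + 1) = (z - 2)*(z + 1)*(z^2 + 2*z + 1) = (z - 2)*(z + 1)^2*(z + 1)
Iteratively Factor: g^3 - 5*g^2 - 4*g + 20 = (g + 2)*(g^2 - 7*g + 10) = (g - 2)*(g + 2)*(g - 5)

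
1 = 1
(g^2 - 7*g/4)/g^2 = (g - 7/4)/g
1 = 1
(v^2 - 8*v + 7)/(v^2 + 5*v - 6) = (v - 7)/(v + 6)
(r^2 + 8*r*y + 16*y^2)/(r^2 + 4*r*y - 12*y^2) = (r^2 + 8*r*y + 16*y^2)/(r^2 + 4*r*y - 12*y^2)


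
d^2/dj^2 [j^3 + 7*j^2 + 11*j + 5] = 6*j + 14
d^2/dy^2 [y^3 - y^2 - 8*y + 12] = 6*y - 2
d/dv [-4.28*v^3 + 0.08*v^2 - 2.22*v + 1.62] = -12.84*v^2 + 0.16*v - 2.22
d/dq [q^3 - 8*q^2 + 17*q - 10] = 3*q^2 - 16*q + 17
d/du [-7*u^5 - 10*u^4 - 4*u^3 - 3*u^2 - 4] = u*(-35*u^3 - 40*u^2 - 12*u - 6)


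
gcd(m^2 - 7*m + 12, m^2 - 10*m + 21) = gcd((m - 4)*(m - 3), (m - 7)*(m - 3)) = m - 3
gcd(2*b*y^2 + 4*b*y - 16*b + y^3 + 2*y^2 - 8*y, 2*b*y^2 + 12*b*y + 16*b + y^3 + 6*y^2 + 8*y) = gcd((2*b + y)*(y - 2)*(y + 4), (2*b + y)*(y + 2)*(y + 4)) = 2*b*y + 8*b + y^2 + 4*y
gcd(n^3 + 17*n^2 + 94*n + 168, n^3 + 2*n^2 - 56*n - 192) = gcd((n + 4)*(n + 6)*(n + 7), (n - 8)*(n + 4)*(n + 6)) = n^2 + 10*n + 24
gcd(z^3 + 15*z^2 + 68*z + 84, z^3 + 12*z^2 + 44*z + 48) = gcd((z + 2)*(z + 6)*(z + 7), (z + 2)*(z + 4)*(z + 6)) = z^2 + 8*z + 12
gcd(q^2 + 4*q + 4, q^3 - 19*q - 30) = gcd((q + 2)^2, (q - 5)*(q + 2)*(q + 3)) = q + 2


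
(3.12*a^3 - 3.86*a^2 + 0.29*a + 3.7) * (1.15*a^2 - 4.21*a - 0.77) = 3.588*a^5 - 17.5742*a^4 + 14.1817*a^3 + 6.0063*a^2 - 15.8003*a - 2.849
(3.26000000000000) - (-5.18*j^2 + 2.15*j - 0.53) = 5.18*j^2 - 2.15*j + 3.79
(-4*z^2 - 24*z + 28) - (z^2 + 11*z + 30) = -5*z^2 - 35*z - 2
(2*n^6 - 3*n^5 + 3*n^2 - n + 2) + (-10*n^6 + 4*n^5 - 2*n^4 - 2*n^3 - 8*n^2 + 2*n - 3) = -8*n^6 + n^5 - 2*n^4 - 2*n^3 - 5*n^2 + n - 1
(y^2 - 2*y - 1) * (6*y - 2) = 6*y^3 - 14*y^2 - 2*y + 2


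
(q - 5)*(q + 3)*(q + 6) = q^3 + 4*q^2 - 27*q - 90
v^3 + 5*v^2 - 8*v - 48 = (v - 3)*(v + 4)^2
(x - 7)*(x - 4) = x^2 - 11*x + 28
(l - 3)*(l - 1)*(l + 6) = l^3 + 2*l^2 - 21*l + 18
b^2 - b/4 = b*(b - 1/4)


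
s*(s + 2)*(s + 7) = s^3 + 9*s^2 + 14*s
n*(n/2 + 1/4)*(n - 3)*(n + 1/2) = n^4/2 - n^3 - 11*n^2/8 - 3*n/8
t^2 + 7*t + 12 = (t + 3)*(t + 4)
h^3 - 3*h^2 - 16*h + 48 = (h - 4)*(h - 3)*(h + 4)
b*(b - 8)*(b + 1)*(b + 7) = b^4 - 57*b^2 - 56*b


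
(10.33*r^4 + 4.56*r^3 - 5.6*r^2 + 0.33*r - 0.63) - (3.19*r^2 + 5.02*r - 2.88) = 10.33*r^4 + 4.56*r^3 - 8.79*r^2 - 4.69*r + 2.25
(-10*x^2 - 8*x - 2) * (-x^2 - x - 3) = 10*x^4 + 18*x^3 + 40*x^2 + 26*x + 6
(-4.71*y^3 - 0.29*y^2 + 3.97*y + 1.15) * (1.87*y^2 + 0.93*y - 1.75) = -8.8077*y^5 - 4.9226*y^4 + 15.3967*y^3 + 6.3501*y^2 - 5.878*y - 2.0125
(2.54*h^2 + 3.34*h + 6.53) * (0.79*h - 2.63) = 2.0066*h^3 - 4.0416*h^2 - 3.6255*h - 17.1739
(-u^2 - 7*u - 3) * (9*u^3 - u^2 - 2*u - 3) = -9*u^5 - 62*u^4 - 18*u^3 + 20*u^2 + 27*u + 9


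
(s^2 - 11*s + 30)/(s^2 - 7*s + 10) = (s - 6)/(s - 2)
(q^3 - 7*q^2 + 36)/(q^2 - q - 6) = q - 6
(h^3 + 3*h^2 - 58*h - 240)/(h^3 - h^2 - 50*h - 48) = (h + 5)/(h + 1)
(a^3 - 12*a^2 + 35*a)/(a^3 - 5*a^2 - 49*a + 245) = a/(a + 7)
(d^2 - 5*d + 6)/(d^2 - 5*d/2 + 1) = 2*(d - 3)/(2*d - 1)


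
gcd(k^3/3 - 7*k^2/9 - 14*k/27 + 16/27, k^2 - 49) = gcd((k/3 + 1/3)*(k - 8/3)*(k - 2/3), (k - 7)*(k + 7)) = 1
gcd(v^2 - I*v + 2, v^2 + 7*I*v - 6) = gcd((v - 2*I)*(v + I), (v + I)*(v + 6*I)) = v + I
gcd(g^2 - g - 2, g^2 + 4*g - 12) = g - 2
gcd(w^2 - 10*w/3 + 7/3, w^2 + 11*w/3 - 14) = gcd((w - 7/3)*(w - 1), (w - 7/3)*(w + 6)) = w - 7/3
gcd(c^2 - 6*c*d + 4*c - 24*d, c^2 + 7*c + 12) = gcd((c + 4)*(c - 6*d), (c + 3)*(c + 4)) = c + 4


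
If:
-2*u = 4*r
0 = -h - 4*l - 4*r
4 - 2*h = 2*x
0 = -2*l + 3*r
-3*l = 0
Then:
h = 0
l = 0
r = 0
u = 0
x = 2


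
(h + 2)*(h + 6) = h^2 + 8*h + 12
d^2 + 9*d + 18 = (d + 3)*(d + 6)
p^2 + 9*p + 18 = (p + 3)*(p + 6)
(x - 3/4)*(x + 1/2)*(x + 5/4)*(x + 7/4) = x^4 + 11*x^3/4 + 17*x^2/16 - 107*x/64 - 105/128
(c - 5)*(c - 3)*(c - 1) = c^3 - 9*c^2 + 23*c - 15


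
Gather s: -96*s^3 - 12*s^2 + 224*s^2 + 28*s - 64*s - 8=-96*s^3 + 212*s^2 - 36*s - 8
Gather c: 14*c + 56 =14*c + 56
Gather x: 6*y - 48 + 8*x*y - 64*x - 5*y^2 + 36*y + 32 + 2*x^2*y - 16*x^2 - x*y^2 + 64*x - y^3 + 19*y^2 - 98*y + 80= x^2*(2*y - 16) + x*(-y^2 + 8*y) - y^3 + 14*y^2 - 56*y + 64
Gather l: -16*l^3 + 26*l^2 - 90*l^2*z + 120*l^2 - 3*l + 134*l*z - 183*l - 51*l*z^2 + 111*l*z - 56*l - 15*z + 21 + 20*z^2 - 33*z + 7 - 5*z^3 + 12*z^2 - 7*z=-16*l^3 + l^2*(146 - 90*z) + l*(-51*z^2 + 245*z - 242) - 5*z^3 + 32*z^2 - 55*z + 28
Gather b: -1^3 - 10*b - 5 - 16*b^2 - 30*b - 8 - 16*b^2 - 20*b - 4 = -32*b^2 - 60*b - 18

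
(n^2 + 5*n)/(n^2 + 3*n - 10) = n/(n - 2)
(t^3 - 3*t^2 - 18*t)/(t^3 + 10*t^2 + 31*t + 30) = t*(t - 6)/(t^2 + 7*t + 10)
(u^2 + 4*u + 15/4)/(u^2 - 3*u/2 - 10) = (u + 3/2)/(u - 4)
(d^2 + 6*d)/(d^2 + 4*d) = (d + 6)/(d + 4)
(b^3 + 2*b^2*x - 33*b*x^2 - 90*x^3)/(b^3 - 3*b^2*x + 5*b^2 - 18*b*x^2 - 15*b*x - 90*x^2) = (b + 5*x)/(b + 5)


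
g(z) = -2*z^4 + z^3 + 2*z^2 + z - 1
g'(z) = -8*z^3 + 3*z^2 + 4*z + 1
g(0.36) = -0.37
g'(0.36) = 2.46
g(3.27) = -170.05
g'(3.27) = -233.57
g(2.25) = -28.49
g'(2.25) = -65.94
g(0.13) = -0.83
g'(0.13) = 1.55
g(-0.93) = -2.50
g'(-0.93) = 6.31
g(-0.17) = -1.12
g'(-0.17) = 0.45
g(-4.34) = -758.97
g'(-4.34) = 694.12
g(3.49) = -227.35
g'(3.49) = -288.57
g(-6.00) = -2743.00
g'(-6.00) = 1813.00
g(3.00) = -115.00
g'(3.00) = -176.00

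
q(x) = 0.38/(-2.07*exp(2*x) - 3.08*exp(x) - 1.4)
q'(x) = 0.38*(4.14*exp(2*x) + 3.08*exp(x))/(-2.07*exp(2*x) - 3.08*exp(x) - 1.4)^2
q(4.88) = -0.00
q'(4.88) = 0.00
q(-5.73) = -0.27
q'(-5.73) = 0.00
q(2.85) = -0.00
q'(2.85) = 0.00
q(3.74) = -0.00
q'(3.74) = 0.00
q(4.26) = -0.00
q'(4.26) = 0.00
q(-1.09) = -0.14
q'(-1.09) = 0.08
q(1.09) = -0.01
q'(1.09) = 0.02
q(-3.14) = -0.25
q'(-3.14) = 0.02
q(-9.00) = -0.27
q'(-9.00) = 0.00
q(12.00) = 0.00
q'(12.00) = 0.00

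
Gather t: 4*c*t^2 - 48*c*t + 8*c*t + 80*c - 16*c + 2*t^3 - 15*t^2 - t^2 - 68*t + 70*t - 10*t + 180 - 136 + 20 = 64*c + 2*t^3 + t^2*(4*c - 16) + t*(-40*c - 8) + 64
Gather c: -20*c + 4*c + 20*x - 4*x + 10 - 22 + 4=-16*c + 16*x - 8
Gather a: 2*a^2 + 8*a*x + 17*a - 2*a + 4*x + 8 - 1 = 2*a^2 + a*(8*x + 15) + 4*x + 7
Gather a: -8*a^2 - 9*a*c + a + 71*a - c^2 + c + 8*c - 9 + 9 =-8*a^2 + a*(72 - 9*c) - c^2 + 9*c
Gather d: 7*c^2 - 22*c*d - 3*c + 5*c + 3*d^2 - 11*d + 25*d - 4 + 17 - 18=7*c^2 + 2*c + 3*d^2 + d*(14 - 22*c) - 5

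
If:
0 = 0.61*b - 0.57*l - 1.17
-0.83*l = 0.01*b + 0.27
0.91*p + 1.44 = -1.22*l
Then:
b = 1.60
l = -0.34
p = -1.12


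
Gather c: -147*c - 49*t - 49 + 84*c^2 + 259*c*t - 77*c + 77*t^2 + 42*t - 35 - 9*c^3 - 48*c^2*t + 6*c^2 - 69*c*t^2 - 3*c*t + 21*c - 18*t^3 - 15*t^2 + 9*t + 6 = -9*c^3 + c^2*(90 - 48*t) + c*(-69*t^2 + 256*t - 203) - 18*t^3 + 62*t^2 + 2*t - 78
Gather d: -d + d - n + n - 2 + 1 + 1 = 0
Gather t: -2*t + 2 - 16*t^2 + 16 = -16*t^2 - 2*t + 18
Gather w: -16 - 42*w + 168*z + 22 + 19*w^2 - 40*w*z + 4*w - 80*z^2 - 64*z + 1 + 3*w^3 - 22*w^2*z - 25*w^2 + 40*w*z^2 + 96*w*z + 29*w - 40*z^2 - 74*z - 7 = 3*w^3 + w^2*(-22*z - 6) + w*(40*z^2 + 56*z - 9) - 120*z^2 + 30*z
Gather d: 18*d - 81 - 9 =18*d - 90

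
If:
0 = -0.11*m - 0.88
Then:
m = -8.00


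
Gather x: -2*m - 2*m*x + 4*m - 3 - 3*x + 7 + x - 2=2*m + x*(-2*m - 2) + 2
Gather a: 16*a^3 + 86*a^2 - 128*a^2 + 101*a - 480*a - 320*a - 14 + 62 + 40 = 16*a^3 - 42*a^2 - 699*a + 88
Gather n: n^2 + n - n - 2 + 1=n^2 - 1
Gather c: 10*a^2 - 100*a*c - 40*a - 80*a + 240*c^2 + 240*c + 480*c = 10*a^2 - 120*a + 240*c^2 + c*(720 - 100*a)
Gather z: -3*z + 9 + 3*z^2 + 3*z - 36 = 3*z^2 - 27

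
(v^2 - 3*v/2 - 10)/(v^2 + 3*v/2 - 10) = (2*v^2 - 3*v - 20)/(2*v^2 + 3*v - 20)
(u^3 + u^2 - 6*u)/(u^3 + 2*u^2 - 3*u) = (u - 2)/(u - 1)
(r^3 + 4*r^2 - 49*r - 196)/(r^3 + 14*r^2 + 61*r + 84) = (r - 7)/(r + 3)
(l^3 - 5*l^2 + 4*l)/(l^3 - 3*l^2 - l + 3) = l*(l - 4)/(l^2 - 2*l - 3)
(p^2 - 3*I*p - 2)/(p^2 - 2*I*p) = (p - I)/p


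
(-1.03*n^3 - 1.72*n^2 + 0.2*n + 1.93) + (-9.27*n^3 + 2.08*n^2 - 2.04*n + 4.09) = -10.3*n^3 + 0.36*n^2 - 1.84*n + 6.02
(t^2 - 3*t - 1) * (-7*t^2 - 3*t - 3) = -7*t^4 + 18*t^3 + 13*t^2 + 12*t + 3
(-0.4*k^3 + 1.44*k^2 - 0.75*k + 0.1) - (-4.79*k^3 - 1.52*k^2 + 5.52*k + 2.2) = 4.39*k^3 + 2.96*k^2 - 6.27*k - 2.1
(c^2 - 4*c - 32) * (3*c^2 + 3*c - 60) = 3*c^4 - 9*c^3 - 168*c^2 + 144*c + 1920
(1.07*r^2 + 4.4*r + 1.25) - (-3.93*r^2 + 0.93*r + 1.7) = 5.0*r^2 + 3.47*r - 0.45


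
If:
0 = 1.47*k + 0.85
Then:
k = -0.58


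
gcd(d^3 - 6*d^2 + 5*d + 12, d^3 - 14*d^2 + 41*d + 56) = d + 1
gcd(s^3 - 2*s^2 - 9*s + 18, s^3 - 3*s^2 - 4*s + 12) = s^2 - 5*s + 6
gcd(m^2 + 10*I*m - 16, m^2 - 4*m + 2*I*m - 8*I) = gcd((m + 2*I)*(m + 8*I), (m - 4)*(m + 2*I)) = m + 2*I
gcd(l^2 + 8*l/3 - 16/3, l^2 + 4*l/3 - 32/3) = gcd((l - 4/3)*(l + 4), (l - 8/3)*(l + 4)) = l + 4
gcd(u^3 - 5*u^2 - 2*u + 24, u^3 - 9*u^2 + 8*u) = 1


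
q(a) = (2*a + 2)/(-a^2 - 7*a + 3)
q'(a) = (2*a + 2)*(2*a + 7)/(-a^2 - 7*a + 3)^2 + 2/(-a^2 - 7*a + 3)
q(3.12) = -0.29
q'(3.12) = 0.06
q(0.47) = -5.75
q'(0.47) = 85.52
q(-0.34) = 0.25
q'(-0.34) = 0.68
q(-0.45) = 0.18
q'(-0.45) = 0.53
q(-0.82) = 0.04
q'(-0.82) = 0.28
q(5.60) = -0.20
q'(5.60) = 0.02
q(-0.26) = 0.31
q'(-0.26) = 0.85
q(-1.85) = -0.14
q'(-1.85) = 0.12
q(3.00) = -0.30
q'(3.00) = 0.07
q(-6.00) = -1.11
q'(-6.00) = 0.84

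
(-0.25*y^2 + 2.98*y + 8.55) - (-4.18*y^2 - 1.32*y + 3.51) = 3.93*y^2 + 4.3*y + 5.04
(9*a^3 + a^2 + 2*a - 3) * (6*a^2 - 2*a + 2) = 54*a^5 - 12*a^4 + 28*a^3 - 20*a^2 + 10*a - 6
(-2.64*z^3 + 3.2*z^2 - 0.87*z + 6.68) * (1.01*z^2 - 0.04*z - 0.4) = -2.6664*z^5 + 3.3376*z^4 + 0.0493*z^3 + 5.5016*z^2 + 0.0808*z - 2.672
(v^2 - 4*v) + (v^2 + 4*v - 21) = 2*v^2 - 21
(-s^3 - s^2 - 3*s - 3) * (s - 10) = -s^4 + 9*s^3 + 7*s^2 + 27*s + 30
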